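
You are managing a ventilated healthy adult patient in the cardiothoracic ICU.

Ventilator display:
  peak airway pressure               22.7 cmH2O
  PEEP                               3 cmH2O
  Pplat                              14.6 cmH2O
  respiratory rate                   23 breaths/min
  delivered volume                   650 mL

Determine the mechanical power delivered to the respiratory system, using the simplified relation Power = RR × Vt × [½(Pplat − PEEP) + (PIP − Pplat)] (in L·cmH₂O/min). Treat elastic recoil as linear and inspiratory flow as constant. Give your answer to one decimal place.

Per-breath work = Vt × [½(Pplat−PEEP) + (PIP−Pplat)] = 0.650 × [0.5×11.6 + 8.1] = 0.650 × 13.9 = 9.035 L·cmH2O.
Power = 23 × 9.035 = 207.81 L·cmH2O/min.

207.8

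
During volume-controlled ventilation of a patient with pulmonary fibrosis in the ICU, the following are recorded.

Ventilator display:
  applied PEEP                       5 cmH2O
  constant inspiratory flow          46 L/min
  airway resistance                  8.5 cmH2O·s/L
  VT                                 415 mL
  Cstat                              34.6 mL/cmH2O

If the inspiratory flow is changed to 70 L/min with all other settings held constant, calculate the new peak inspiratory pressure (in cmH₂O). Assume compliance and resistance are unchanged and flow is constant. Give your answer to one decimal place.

26.9

Flow: 46 L/min ÷ 60 = 0.7667 L/s.
New flow: 70 L/min ÷ 60 = 1.1667 L/s.
PIP = Vt/C + R·V̇ + PEEP (constant-flow equation of motion).
Only the resistive term changes: ΔPIP = R × ΔV̇ = 8.5 × (1.1667 − 0.7667) = 8.5 × 0.4 = 3.4 cmH2O.
Original PIP = 415/34.6 + 8.5×0.7667 + 5 = 23.511 cmH2O; new PIP = 23.511 + (3.4) = 26.911 cmH2O.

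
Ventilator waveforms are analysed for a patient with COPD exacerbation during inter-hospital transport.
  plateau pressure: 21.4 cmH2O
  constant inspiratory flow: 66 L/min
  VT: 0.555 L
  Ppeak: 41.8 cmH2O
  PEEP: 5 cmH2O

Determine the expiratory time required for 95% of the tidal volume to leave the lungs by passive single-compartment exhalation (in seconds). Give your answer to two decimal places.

1.88

Flow: 66 L/min ÷ 60 = 1.1 L/s.
R = (PIP − Pplat)/V̇ = (41.8 − 21.4) / 1.1 = 20.4/1.1 = 18.545 cmH2O·s/L.
C = Vt/(Pplat − PEEP) = 555.0 / (21.4 − 5) = 555.0/16.4 = 33.841 mL/cmH2O.
τ = R × C = 18.545 × 0.03384 L/cmH2O = 0.6276 s.
t = −τ·ln(1 − 0.95) = −0.6276·ln(0.05) = 1.88 s.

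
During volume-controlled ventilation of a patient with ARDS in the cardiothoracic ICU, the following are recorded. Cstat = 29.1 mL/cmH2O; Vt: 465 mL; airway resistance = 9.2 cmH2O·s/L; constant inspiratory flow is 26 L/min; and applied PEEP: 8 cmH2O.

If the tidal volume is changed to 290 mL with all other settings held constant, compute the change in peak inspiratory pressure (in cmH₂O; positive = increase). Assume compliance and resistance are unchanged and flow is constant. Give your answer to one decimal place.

-6.0

PIP = Vt/C + R·V̇ + PEEP (constant-flow equation of motion).
Only the elastic term changes: ΔPIP = ΔVt / C = (290 − 465) / 29.1 = -6.014 cmH2O.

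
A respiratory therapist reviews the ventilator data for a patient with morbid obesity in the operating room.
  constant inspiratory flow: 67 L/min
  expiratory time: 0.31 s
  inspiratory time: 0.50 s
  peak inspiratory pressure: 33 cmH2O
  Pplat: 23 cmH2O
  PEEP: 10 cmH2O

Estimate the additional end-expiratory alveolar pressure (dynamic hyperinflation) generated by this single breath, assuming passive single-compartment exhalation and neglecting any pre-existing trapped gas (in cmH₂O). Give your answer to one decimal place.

Flow: 67 L/min ÷ 60 = 1.1167 L/s.
Vt = flow × Ti = 1.1167 L/s × 0.50 s × 1000 mL/L = 558.35 mL.
R = (PIP − Pplat)/V̇ = (33 − 23) / 1.1167 = 10.0/1.1167 = 8.955 cmH2O·s/L.
C = Vt/(Pplat − PEEP) = 558.35 / (23 − 10) = 558.35/13.0 = 42.95 mL/cmH2O.
τ = R × C = 8.955 × 0.04295 L/cmH2O = 0.3846 s.
Fraction remaining = e^(−Te/τ) = e^(−0.31/0.3846) = 0.4466; trapped volume = 558.35 × 0.4466 = 249.36 mL.
Additional alveolar pressure from trapping ≈ V_trapped / C = 249.36 / 42.95 = 5.806 cmH2O.

5.8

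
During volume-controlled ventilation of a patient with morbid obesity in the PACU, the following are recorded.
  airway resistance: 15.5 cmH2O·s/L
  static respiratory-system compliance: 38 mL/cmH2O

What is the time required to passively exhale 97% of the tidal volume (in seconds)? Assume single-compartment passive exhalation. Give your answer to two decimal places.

2.07

τ = R × C = 15.5 × 38 mL/cmH2O = 15.5 × 0.038 L/cmH2O = 0.589 s.
Exhaled fraction f = 1 − e^(−t/τ) → t = −τ·ln(1 − f) = −0.589·ln(0.03) = 2.065 s.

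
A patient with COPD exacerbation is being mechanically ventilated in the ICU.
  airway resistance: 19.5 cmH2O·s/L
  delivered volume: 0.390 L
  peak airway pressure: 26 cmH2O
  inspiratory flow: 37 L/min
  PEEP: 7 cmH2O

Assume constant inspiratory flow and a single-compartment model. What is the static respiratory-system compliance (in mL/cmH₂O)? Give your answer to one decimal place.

Flow: 37 L/min ÷ 60 = 0.6167 L/s.
Equation of motion (constant flow): PIP = Vt/C + R·V̇ + PEEP.
Vt/C = PIP − R·V̇ − PEEP = 26 − 19.5×0.6167 − 7 = 26 − 12.026 − 7 = 6.974 cmH2O.
C = Vt / 6.974 = 390 / 6.974 = 55.922 mL/cmH2O.

55.9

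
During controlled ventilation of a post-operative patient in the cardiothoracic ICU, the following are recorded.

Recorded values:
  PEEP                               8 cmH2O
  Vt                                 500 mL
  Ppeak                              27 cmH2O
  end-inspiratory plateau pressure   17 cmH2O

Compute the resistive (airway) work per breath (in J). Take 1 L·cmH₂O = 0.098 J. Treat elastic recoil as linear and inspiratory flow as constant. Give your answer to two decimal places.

0.49

With constant inspiratory flow the resistive pressure is constant at PIP − Pplat = 27 − 17 = 10.0 cmH2O, so resistive work = 10.0 × 0.500 = 5.0 L·cmH2O.
× 0.098 J/(L·cmH2O) → 0.49 J.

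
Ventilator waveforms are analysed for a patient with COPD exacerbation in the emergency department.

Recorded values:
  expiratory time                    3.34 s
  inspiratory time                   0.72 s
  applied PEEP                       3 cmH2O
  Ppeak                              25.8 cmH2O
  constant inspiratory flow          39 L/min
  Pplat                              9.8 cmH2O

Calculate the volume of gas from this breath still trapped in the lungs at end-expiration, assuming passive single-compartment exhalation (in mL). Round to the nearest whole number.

Flow: 39 L/min ÷ 60 = 0.65 L/s.
Vt = flow × Ti = 0.65 L/s × 0.72 s × 1000 mL/L = 468.0 mL.
R = (PIP − Pplat)/V̇ = (25.8 − 9.8) / 0.65 = 16.0/0.65 = 24.615 cmH2O·s/L.
C = Vt/(Pplat − PEEP) = 468.0 / (9.8 − 3) = 468.0/6.8 = 68.824 mL/cmH2O.
τ = R × C = 24.615 × 0.06882 L/cmH2O = 1.694 s.
Fraction remaining = e^(−Te/τ) = e^(−3.34/1.694) = 0.1392.
Trapped volume = 468.0 × 0.1392 = 65.146 mL.

65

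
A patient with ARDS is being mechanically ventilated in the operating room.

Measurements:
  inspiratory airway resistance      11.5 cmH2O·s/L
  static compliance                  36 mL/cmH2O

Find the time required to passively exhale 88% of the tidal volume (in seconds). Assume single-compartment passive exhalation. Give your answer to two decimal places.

0.88

τ = R × C = 11.5 × 36 mL/cmH2O = 11.5 × 0.036 L/cmH2O = 0.414 s.
Exhaled fraction f = 1 − e^(−t/τ) → t = −τ·ln(1 − f) = −0.414·ln(0.12) = 0.8778 s.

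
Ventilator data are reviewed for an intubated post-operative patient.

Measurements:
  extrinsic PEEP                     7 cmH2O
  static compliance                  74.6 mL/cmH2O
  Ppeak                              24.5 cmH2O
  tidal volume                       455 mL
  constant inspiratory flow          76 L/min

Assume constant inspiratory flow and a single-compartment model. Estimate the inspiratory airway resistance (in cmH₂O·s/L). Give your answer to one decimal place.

9.0

Flow: 76 L/min ÷ 60 = 1.2667 L/s.
Equation of motion (constant flow): PIP = Vt/C + R·V̇ + PEEP.
R·V̇ = PIP − Vt/C − PEEP = 24.5 − 455/74.6 − 7 = 24.5 − 6.099 − 7 = 11.401 cmH2O.
R = 11.401 / 1.2667 = 9.001 cmH2O·s/L.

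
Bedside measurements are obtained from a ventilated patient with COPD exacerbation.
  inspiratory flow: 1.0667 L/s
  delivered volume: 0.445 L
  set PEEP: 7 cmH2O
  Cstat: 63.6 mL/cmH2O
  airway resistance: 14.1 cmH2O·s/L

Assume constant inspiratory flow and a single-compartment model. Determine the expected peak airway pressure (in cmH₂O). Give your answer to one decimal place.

29.0

Equation of motion (constant flow): PIP = Vt/C + R·V̇ + PEEP.
PIP = 445/63.6 + 14.1×1.0667 + 7 = 6.997 + 15.04 + 7 = 29.037 cmH2O.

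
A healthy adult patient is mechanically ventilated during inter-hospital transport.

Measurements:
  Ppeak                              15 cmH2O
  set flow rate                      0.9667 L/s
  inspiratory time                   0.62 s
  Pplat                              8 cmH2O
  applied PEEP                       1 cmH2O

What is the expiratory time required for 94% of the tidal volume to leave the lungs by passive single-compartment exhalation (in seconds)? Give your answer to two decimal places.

Vt = flow × Ti = 0.9667 L/s × 0.62 s × 1000 mL/L = 599.35 mL.
R = (PIP − Pplat)/V̇ = (15 − 8) / 0.9667 = 7.0/0.9667 = 7.241 cmH2O·s/L.
C = Vt/(Pplat − PEEP) = 599.35 / (8 − 1) = 599.35/7.0 = 85.621 mL/cmH2O.
τ = R × C = 7.241 × 0.08562 L/cmH2O = 0.62 s.
t = −τ·ln(1 − 0.94) = −0.62·ln(0.06) = 1.744 s.

1.74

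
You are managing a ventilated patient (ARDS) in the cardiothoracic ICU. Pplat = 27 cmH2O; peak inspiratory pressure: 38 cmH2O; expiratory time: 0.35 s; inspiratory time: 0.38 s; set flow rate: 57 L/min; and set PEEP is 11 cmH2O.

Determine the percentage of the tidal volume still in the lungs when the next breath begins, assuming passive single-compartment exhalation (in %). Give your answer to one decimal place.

Flow: 57 L/min ÷ 60 = 0.95 L/s.
Vt = flow × Ti = 0.95 L/s × 0.38 s × 1000 mL/L = 361.0 mL.
R = (PIP − Pplat)/V̇ = (38 − 27) / 0.95 = 11.0/0.95 = 11.579 cmH2O·s/L.
C = Vt/(Pplat − PEEP) = 361.0 / (27 − 11) = 361.0/16.0 = 22.563 mL/cmH2O.
τ = R × C = 11.579 × 0.02256 L/cmH2O = 0.2612 s.
Fraction remaining at end-expiration = e^(−Te/τ) = e^(−0.35/0.2612) = 0.2619 → 26.19%.

26.2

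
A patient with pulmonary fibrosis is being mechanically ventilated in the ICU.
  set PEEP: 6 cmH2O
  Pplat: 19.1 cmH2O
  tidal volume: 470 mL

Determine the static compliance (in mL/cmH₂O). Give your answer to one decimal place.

35.9

Cstat = Vt / (Pplat − PEEP) = 470 / (19.1 − 6) = 470 / 13.1 = 35.878 mL/cmH2O.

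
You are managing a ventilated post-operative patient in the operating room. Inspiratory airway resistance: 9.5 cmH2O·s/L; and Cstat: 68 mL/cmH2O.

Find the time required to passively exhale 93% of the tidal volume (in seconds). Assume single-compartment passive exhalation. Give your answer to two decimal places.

τ = R × C = 9.5 × 68 mL/cmH2O = 9.5 × 0.068 L/cmH2O = 0.646 s.
Exhaled fraction f = 1 − e^(−t/τ) → t = −τ·ln(1 − f) = −0.646·ln(0.07) = 1.718 s.

1.72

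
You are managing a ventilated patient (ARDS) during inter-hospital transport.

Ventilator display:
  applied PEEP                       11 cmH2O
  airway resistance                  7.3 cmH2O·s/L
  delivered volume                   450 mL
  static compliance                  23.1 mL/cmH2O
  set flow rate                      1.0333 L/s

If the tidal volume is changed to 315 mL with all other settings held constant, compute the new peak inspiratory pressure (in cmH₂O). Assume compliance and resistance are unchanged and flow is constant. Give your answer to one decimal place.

PIP = Vt/C + R·V̇ + PEEP (constant-flow equation of motion).
Only the elastic term changes: ΔPIP = ΔVt / C = (315 − 450) / 23.1 = -5.844 cmH2O.
Original PIP = 450/23.1 + 7.3×1.0333 + 11 = 38.024 cmH2O; new PIP = 38.024 + (-5.844) = 32.18 cmH2O.

32.2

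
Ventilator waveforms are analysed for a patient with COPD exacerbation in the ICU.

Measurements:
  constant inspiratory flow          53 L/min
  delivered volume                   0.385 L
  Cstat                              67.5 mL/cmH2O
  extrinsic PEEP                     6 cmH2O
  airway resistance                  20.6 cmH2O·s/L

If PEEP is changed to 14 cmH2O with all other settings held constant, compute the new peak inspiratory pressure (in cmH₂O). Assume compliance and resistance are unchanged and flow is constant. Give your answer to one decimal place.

37.9

Flow: 53 L/min ÷ 60 = 0.8833 L/s.
PIP = Vt/C + R·V̇ + PEEP (constant-flow equation of motion).
Only the baseline term changes: ΔPIP = ΔPEEP = 14 − 6 = 8.0 cmH2O.
Original PIP = 385/67.5 + 20.6×0.8833 + 6 = 29.9 cmH2O; new PIP = 29.9 + (8.0) = 37.9 cmH2O.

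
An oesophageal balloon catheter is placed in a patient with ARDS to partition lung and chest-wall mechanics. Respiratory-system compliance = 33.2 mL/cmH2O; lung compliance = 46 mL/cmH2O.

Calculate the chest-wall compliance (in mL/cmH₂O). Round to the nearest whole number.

1/Ccw = 1/Crs − 1/CL.
1/Ccw = 1/33.2 − 1/46 = 0.008381.
Ccw = 119.32 mL/cmH2O.

119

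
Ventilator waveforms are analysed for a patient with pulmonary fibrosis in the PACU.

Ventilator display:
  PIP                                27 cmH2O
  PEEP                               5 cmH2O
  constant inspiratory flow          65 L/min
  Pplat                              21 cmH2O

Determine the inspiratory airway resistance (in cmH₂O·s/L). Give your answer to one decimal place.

5.5

Flow: 65 L/min ÷ 60 = 1.0833 L/s.
Raw = (PIP − Pplat) / flow = (27 − 21) / 1.0833 = 6.0 / 1.0833 = 5.539 cmH2O·s/L.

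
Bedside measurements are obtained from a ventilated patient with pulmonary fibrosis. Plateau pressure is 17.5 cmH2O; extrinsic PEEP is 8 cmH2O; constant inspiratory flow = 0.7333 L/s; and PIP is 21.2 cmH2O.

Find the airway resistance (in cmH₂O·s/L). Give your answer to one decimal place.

5.0

Raw = (PIP − Pplat) / flow = (21.2 − 17.5) / 0.7333 = 3.7 / 0.7333 = 5.046 cmH2O·s/L.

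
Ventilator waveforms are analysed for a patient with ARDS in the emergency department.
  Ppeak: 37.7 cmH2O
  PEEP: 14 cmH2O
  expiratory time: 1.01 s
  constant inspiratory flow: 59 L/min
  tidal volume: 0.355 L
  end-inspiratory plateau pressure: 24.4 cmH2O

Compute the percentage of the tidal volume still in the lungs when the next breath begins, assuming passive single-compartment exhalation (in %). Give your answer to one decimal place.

11.2

Flow: 59 L/min ÷ 60 = 0.9833 L/s.
R = (PIP − Pplat)/V̇ = (37.7 − 24.4) / 0.9833 = 13.3/0.9833 = 13.526 cmH2O·s/L.
C = Vt/(Pplat − PEEP) = 355.0 / (24.4 − 14) = 355.0/10.4 = 34.135 mL/cmH2O.
τ = R × C = 13.526 × 0.03414 L/cmH2O = 0.4618 s.
Fraction remaining at end-expiration = e^(−Te/τ) = e^(−1.01/0.4618) = 0.1122 → 11.22%.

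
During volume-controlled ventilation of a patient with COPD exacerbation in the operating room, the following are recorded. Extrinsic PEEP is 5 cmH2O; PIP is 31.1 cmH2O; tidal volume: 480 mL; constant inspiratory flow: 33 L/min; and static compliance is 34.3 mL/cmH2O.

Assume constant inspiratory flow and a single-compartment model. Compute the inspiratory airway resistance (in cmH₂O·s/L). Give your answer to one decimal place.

Flow: 33 L/min ÷ 60 = 0.55 L/s.
Equation of motion (constant flow): PIP = Vt/C + R·V̇ + PEEP.
R·V̇ = PIP − Vt/C − PEEP = 31.1 − 480/34.3 − 5 = 31.1 − 13.994 − 5 = 12.106 cmH2O.
R = 12.106 / 0.55 = 22.011 cmH2O·s/L.

22.0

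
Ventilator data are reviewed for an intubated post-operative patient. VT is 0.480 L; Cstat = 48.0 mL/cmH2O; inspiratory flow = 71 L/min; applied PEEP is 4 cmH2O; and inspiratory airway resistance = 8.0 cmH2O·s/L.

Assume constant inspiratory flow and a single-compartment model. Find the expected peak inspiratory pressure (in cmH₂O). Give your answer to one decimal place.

23.5

Flow: 71 L/min ÷ 60 = 1.1833 L/s.
Equation of motion (constant flow): PIP = Vt/C + R·V̇ + PEEP.
PIP = 480/48.0 + 8.0×1.1833 + 4 = 10.0 + 9.466 + 4 = 23.466 cmH2O.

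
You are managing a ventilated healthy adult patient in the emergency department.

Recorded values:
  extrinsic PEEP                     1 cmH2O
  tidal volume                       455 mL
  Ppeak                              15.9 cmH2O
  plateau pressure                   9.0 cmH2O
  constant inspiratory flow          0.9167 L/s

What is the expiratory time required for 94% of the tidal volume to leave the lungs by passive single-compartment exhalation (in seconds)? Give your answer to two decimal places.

1.20

R = (PIP − Pplat)/V̇ = (15.9 − 9.0) / 0.9167 = 6.9/0.9167 = 7.527 cmH2O·s/L.
C = Vt/(Pplat − PEEP) = 455.0 / (9.0 − 1) = 455.0/8.0 = 56.875 mL/cmH2O.
τ = R × C = 7.527 × 0.05688 L/cmH2O = 0.4281 s.
t = −τ·ln(1 − 0.94) = −0.4281·ln(0.06) = 1.204 s.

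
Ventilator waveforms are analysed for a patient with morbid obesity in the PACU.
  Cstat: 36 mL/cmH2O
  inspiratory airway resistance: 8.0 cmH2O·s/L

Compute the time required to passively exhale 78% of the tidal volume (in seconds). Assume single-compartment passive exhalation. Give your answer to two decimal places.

τ = R × C = 8.0 × 36 mL/cmH2O = 8.0 × 0.036 L/cmH2O = 0.288 s.
Exhaled fraction f = 1 − e^(−t/τ) → t = −τ·ln(1 − f) = −0.288·ln(0.22) = 0.4361 s.

0.44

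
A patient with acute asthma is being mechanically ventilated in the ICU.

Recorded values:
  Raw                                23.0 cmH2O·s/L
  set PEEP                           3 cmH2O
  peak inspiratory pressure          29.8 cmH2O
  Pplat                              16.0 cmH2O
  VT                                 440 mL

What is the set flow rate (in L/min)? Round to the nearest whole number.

flow = (PIP − Pplat) / Raw = (29.8 − 16.0) / 23.0 = 0.6 L/s × 60 = 36.0 L/min.

36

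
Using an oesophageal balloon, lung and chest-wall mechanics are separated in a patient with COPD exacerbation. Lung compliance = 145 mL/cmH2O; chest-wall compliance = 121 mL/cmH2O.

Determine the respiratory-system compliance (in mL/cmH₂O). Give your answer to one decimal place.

66.0

Lung and chest wall are elastances in series: 1/Crs = 1/CL + 1/Ccw.
1/Crs = 1/145 + 1/121 = 0.01516.
Crs = 65.963 mL/cmH2O.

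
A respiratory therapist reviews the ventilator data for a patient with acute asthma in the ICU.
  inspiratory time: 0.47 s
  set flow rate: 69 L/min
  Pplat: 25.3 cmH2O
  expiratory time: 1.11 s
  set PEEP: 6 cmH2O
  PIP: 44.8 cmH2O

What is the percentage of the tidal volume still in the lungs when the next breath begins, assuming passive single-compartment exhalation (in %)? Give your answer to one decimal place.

Flow: 69 L/min ÷ 60 = 1.15 L/s.
Vt = flow × Ti = 1.15 L/s × 0.47 s × 1000 mL/L = 540.5 mL.
R = (PIP − Pplat)/V̇ = (44.8 − 25.3) / 1.15 = 19.5/1.15 = 16.957 cmH2O·s/L.
C = Vt/(Pplat − PEEP) = 540.5 / (25.3 − 6) = 540.5/19.3 = 28.005 mL/cmH2O.
τ = R × C = 16.957 × 0.02801 L/cmH2O = 0.475 s.
Fraction remaining at end-expiration = e^(−Te/τ) = e^(−1.11/0.475) = 0.09663 → 9.663%.

9.7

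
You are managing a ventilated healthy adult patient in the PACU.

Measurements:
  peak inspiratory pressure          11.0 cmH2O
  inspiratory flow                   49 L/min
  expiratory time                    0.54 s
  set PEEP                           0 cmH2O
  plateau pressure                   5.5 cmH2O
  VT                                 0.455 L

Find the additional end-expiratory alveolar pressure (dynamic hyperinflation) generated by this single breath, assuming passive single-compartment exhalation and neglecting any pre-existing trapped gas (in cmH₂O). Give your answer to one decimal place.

2.1

Flow: 49 L/min ÷ 60 = 0.8167 L/s.
R = (PIP − Pplat)/V̇ = (11.0 − 5.5) / 0.8167 = 5.5/0.8167 = 6.734 cmH2O·s/L.
C = Vt/(Pplat − PEEP) = 455.0 / (5.5 − 0) = 455.0/5.5 = 82.727 mL/cmH2O.
τ = R × C = 6.734 × 0.08273 L/cmH2O = 0.5571 s.
Fraction remaining = e^(−Te/τ) = e^(−0.54/0.5571) = 0.3793; trapped volume = 455.0 × 0.3793 = 172.58 mL.
Additional alveolar pressure from trapping ≈ V_trapped / C = 172.58 / 82.727 = 2.086 cmH2O.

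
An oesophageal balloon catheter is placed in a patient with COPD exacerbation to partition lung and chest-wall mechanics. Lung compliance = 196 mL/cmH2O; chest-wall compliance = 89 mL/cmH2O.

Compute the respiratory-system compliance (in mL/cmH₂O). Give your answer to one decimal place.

Lung and chest wall are elastances in series: 1/Crs = 1/CL + 1/Ccw.
1/Crs = 1/196 + 1/89 = 0.01634.
Crs = 61.2 mL/cmH2O.

61.2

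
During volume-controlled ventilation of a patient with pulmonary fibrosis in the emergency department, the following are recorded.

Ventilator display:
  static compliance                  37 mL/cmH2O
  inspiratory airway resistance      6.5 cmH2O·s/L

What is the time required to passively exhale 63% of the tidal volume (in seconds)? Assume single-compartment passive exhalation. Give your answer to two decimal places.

0.24

τ = R × C = 6.5 × 37 mL/cmH2O = 6.5 × 0.037 L/cmH2O = 0.2405 s.
Exhaled fraction f = 1 − e^(−t/τ) → t = −τ·ln(1 − f) = −0.2405·ln(0.37) = 0.2391 s.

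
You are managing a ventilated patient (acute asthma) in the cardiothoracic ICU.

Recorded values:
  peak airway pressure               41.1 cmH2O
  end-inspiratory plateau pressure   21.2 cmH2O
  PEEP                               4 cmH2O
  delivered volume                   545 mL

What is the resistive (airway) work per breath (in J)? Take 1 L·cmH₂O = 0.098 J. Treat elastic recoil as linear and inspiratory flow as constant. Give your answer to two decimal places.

With constant inspiratory flow the resistive pressure is constant at PIP − Pplat = 41.1 − 21.2 = 19.9 cmH2O, so resistive work = 19.9 × 0.545 = 10.846 L·cmH2O.
× 0.098 J/(L·cmH2O) → 1.063 J.

1.06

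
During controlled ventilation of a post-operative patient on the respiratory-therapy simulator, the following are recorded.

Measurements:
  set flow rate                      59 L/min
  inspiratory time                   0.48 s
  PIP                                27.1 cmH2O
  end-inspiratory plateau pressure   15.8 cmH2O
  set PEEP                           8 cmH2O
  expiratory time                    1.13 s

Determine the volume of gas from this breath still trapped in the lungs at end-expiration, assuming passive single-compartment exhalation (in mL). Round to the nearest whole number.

93

Flow: 59 L/min ÷ 60 = 0.9833 L/s.
Vt = flow × Ti = 0.9833 L/s × 0.48 s × 1000 mL/L = 471.98 mL.
R = (PIP − Pplat)/V̇ = (27.1 − 15.8) / 0.9833 = 11.3/0.9833 = 11.492 cmH2O·s/L.
C = Vt/(Pplat − PEEP) = 471.98 / (15.8 − 8) = 471.98/7.8 = 60.51 mL/cmH2O.
τ = R × C = 11.492 × 0.06051 L/cmH2O = 0.6954 s.
Fraction remaining = e^(−Te/τ) = e^(−1.13/0.6954) = 0.1969.
Trapped volume = 471.98 × 0.1969 = 92.933 mL.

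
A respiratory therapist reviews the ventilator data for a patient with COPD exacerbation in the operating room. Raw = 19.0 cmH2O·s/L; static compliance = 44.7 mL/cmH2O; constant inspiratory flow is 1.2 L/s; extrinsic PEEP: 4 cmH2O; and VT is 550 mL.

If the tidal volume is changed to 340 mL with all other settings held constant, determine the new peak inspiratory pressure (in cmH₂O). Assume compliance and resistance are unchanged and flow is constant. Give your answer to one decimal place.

34.4

PIP = Vt/C + R·V̇ + PEEP (constant-flow equation of motion).
Only the elastic term changes: ΔPIP = ΔVt / C = (340 − 550) / 44.7 = -4.698 cmH2O.
Original PIP = 550/44.7 + 19.0×1.2 + 4 = 39.104 cmH2O; new PIP = 39.104 + (-4.698) = 34.406 cmH2O.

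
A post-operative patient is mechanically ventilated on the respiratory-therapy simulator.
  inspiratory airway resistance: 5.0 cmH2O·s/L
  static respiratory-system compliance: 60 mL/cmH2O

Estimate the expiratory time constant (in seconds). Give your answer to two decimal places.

τ = R × C = 5.0 × 60 mL/cmH2O = 5.0 × 0.060 L/cmH2O = 0.3 s.

0.30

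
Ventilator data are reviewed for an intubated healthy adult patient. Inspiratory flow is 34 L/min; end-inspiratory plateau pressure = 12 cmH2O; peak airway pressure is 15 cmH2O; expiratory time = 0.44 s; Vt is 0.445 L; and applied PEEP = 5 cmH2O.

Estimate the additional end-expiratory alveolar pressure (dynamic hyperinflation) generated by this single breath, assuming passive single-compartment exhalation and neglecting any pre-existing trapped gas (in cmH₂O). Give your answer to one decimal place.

Flow: 34 L/min ÷ 60 = 0.5667 L/s.
R = (PIP − Pplat)/V̇ = (15 − 12) / 0.5667 = 3.0/0.5667 = 5.294 cmH2O·s/L.
C = Vt/(Pplat − PEEP) = 445.0 / (12 − 5) = 445.0/7.0 = 63.571 mL/cmH2O.
τ = R × C = 5.294 × 0.06357 L/cmH2O = 0.3365 s.
Fraction remaining = e^(−Te/τ) = e^(−0.44/0.3365) = 0.2705; trapped volume = 445.0 × 0.2705 = 120.37 mL.
Additional alveolar pressure from trapping ≈ V_trapped / C = 120.37 / 63.571 = 1.893 cmH2O.

1.9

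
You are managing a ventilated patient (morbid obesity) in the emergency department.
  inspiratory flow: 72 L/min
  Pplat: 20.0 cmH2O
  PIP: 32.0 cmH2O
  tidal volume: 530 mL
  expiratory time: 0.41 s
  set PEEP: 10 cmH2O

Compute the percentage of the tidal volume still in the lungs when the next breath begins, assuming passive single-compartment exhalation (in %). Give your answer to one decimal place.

Flow: 72 L/min ÷ 60 = 1.2 L/s.
R = (PIP − Pplat)/V̇ = (32.0 − 20.0) / 1.2 = 12.0/1.2 = 10.0 cmH2O·s/L.
C = Vt/(Pplat − PEEP) = 530.0 / (20.0 − 10) = 530.0/10.0 = 53.0 mL/cmH2O.
τ = R × C = 10.0 × 0.053 L/cmH2O = 0.53 s.
Fraction remaining at end-expiration = e^(−Te/τ) = e^(−0.41/0.53) = 0.4614 → 46.14%.

46.1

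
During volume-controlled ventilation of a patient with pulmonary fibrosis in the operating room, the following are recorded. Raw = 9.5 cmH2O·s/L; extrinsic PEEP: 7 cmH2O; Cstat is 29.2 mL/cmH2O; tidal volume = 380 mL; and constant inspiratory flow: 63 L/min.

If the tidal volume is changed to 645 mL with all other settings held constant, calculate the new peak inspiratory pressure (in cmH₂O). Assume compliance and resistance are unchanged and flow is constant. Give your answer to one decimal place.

39.1

Flow: 63 L/min ÷ 60 = 1.05 L/s.
PIP = Vt/C + R·V̇ + PEEP (constant-flow equation of motion).
Only the elastic term changes: ΔPIP = ΔVt / C = (645 − 380) / 29.2 = 9.075 cmH2O.
Original PIP = 380/29.2 + 9.5×1.05 + 7 = 29.989 cmH2O; new PIP = 29.989 + (9.075) = 39.064 cmH2O.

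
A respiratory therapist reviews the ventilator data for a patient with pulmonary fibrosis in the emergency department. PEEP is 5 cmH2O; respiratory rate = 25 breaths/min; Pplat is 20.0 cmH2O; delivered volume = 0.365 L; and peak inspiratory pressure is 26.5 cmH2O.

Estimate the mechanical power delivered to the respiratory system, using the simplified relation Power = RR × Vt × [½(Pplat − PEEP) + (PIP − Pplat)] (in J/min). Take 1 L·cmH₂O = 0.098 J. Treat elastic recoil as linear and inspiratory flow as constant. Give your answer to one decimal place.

Per-breath work = Vt × [½(Pplat−PEEP) + (PIP−Pplat)] = 0.365 × [0.5×15.0 + 6.5] = 0.365 × 14.0 = 5.11 L·cmH2O.
Power = 25 × 5.11 = 127.75 L·cmH2O/min.
× 0.098 J/(L·cmH2O) → 12.52 J/min.

12.5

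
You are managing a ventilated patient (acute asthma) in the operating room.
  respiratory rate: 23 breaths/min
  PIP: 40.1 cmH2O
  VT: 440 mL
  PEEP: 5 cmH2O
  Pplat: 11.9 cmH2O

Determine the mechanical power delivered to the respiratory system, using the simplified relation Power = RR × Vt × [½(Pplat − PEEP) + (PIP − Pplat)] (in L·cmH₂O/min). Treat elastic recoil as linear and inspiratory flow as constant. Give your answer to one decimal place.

Per-breath work = Vt × [½(Pplat−PEEP) + (PIP−Pplat)] = 0.440 × [0.5×6.9 + 28.2] = 0.440 × 31.65 = 13.926 L·cmH2O.
Power = 23 × 13.926 = 320.3 L·cmH2O/min.

320.3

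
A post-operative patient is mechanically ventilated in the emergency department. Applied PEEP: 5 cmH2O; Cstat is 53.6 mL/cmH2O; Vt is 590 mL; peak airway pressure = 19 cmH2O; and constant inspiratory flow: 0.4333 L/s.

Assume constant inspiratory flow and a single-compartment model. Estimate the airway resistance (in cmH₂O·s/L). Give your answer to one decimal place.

Equation of motion (constant flow): PIP = Vt/C + R·V̇ + PEEP.
R·V̇ = PIP − Vt/C − PEEP = 19 − 590/53.6 − 5 = 19 − 11.007 − 5 = 2.993 cmH2O.
R = 2.993 / 0.4333 = 6.907 cmH2O·s/L.

6.9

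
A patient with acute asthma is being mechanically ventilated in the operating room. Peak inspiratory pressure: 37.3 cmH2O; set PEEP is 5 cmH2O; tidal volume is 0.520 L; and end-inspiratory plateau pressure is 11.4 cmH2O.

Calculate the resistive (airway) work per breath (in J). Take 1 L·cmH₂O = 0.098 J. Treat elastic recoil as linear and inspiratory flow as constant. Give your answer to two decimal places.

1.32

With constant inspiratory flow the resistive pressure is constant at PIP − Pplat = 37.3 − 11.4 = 25.9 cmH2O, so resistive work = 25.9 × 0.520 = 13.468 L·cmH2O.
× 0.098 J/(L·cmH2O) → 1.32 J.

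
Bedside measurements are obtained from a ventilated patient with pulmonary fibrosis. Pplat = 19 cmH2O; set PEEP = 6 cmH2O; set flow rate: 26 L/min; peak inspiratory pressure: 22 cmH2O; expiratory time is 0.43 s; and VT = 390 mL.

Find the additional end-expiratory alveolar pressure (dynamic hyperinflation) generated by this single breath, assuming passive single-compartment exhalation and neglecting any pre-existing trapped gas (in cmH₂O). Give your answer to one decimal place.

Flow: 26 L/min ÷ 60 = 0.4333 L/s.
R = (PIP − Pplat)/V̇ = (22 − 19) / 0.4333 = 3.0/0.4333 = 6.924 cmH2O·s/L.
C = Vt/(Pplat − PEEP) = 390.0 / (19 − 6) = 390.0/13.0 = 30.0 mL/cmH2O.
τ = R × C = 6.924 × 0.03 L/cmH2O = 0.2077 s.
Fraction remaining = e^(−Te/τ) = e^(−0.43/0.2077) = 0.1261; trapped volume = 390.0 × 0.1261 = 49.179 mL.
Additional alveolar pressure from trapping ≈ V_trapped / C = 49.179 / 30.0 = 1.639 cmH2O.

1.6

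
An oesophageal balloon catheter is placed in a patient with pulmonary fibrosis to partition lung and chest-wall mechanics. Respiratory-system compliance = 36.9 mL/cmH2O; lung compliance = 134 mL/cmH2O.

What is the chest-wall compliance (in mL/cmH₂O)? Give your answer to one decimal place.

1/Ccw = 1/Crs − 1/CL.
1/Ccw = 1/36.9 − 1/134 = 0.01964.
Ccw = 50.916 mL/cmH2O.

50.9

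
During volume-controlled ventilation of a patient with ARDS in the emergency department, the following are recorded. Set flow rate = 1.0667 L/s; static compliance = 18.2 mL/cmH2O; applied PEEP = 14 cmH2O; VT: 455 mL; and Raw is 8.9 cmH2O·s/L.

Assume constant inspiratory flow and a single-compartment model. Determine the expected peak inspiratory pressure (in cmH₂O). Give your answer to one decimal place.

Equation of motion (constant flow): PIP = Vt/C + R·V̇ + PEEP.
PIP = 455/18.2 + 8.9×1.0667 + 14 = 25.0 + 9.494 + 14 = 48.494 cmH2O.

48.5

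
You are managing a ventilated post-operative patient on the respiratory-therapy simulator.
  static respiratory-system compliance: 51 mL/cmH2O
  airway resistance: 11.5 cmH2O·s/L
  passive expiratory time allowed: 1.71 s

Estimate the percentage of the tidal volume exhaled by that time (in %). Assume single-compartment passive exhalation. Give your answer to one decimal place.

τ = R × C = 11.5 × 51 mL/cmH2O = 11.5 × 0.051 L/cmH2O = 0.5865 s.
Passive exhalation: V(t)/V₀ = e^(−t/τ) = e^(−1.71/0.5865) = 0.05417.
Fraction exhaled = 1 − 0.05417 = 0.9458 → 94.58%.

94.6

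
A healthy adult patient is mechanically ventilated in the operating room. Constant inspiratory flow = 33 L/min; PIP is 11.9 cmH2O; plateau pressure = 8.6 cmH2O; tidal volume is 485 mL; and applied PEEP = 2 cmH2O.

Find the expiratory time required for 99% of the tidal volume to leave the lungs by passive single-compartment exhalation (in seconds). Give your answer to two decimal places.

2.03

Flow: 33 L/min ÷ 60 = 0.55 L/s.
R = (PIP − Pplat)/V̇ = (11.9 − 8.6) / 0.55 = 3.3/0.55 = 6.0 cmH2O·s/L.
C = Vt/(Pplat − PEEP) = 485.0 / (8.6 − 2) = 485.0/6.6 = 73.485 mL/cmH2O.
τ = R × C = 6.0 × 0.07349 L/cmH2O = 0.4409 s.
t = −τ·ln(1 − 0.99) = −0.4409·ln(0.01) = 2.03 s.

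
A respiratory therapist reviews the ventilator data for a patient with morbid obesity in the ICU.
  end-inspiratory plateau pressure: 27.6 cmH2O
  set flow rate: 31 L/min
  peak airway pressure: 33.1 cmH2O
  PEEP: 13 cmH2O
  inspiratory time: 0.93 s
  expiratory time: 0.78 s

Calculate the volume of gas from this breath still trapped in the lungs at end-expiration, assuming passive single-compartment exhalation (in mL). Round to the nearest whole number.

Flow: 31 L/min ÷ 60 = 0.5167 L/s.
Vt = flow × Ti = 0.5167 L/s × 0.93 s × 1000 mL/L = 480.53 mL.
R = (PIP − Pplat)/V̇ = (33.1 − 27.6) / 0.5167 = 5.5/0.5167 = 10.644 cmH2O·s/L.
C = Vt/(Pplat − PEEP) = 480.53 / (27.6 − 13) = 480.53/14.6 = 32.913 mL/cmH2O.
τ = R × C = 10.644 × 0.03291 L/cmH2O = 0.3503 s.
Fraction remaining = e^(−Te/τ) = e^(−0.78/0.3503) = 0.1079.
Trapped volume = 480.53 × 0.1079 = 51.849 mL.

52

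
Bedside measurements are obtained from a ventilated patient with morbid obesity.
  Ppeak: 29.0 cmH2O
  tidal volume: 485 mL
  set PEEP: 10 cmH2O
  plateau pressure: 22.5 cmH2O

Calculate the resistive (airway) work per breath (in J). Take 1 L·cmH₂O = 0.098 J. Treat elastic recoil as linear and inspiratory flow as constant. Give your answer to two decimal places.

0.31

With constant inspiratory flow the resistive pressure is constant at PIP − Pplat = 29.0 − 22.5 = 6.5 cmH2O, so resistive work = 6.5 × 0.485 = 3.153 L·cmH2O.
× 0.098 J/(L·cmH2O) → 0.309 J.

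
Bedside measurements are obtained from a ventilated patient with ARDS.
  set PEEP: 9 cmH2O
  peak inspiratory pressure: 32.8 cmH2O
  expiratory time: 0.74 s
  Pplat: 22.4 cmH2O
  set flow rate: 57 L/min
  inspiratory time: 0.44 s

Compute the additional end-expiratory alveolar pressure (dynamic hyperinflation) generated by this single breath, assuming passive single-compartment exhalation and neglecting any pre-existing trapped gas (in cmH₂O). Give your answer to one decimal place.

Flow: 57 L/min ÷ 60 = 0.95 L/s.
Vt = flow × Ti = 0.95 L/s × 0.44 s × 1000 mL/L = 418.0 mL.
R = (PIP − Pplat)/V̇ = (32.8 − 22.4) / 0.95 = 10.4/0.95 = 10.947 cmH2O·s/L.
C = Vt/(Pplat − PEEP) = 418.0 / (22.4 − 9) = 418.0/13.4 = 31.194 mL/cmH2O.
τ = R × C = 10.947 × 0.03119 L/cmH2O = 0.3414 s.
Fraction remaining = e^(−Te/τ) = e^(−0.74/0.3414) = 0.1145; trapped volume = 418.0 × 0.1145 = 47.861 mL.
Additional alveolar pressure from trapping ≈ V_trapped / C = 47.861 / 31.194 = 1.534 cmH2O.

1.5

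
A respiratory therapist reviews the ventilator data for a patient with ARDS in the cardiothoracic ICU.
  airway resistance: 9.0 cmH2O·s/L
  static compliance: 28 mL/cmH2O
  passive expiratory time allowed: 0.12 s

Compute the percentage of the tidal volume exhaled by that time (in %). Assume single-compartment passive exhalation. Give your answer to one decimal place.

τ = R × C = 9.0 × 28 mL/cmH2O = 9.0 × 0.028 L/cmH2O = 0.252 s.
Passive exhalation: V(t)/V₀ = e^(−t/τ) = e^(−0.12/0.252) = 0.6211.
Fraction exhaled = 1 − 0.6211 = 0.3789 → 37.89%.

37.9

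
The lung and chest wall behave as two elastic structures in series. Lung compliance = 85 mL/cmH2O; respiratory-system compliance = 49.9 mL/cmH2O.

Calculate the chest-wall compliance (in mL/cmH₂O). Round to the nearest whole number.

121

1/Ccw = 1/Crs − 1/CL.
1/Ccw = 1/49.9 − 1/85 = 0.008275.
Ccw = 120.85 mL/cmH2O.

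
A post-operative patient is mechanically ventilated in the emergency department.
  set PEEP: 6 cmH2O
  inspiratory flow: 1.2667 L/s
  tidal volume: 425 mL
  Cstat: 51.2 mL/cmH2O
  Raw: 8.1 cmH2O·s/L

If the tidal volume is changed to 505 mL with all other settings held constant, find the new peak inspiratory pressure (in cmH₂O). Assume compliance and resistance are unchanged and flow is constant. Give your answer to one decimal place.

26.1

PIP = Vt/C + R·V̇ + PEEP (constant-flow equation of motion).
Only the elastic term changes: ΔPIP = ΔVt / C = (505 − 425) / 51.2 = 1.563 cmH2O.
Original PIP = 425/51.2 + 8.1×1.2667 + 6 = 24.561 cmH2O; new PIP = 24.561 + (1.563) = 26.124 cmH2O.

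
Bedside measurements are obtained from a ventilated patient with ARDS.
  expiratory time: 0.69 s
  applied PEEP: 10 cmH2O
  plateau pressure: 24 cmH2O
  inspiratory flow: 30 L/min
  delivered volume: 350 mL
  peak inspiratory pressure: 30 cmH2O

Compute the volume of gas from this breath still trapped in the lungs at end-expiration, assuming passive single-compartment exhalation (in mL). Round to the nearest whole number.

35

Flow: 30 L/min ÷ 60 = 0.5 L/s.
R = (PIP − Pplat)/V̇ = (30 − 24) / 0.5 = 6.0/0.5 = 12.0 cmH2O·s/L.
C = Vt/(Pplat − PEEP) = 350.0 / (24 − 10) = 350.0/14.0 = 25.0 mL/cmH2O.
τ = R × C = 12.0 × 0.025 L/cmH2O = 0.3 s.
Fraction remaining = e^(−Te/τ) = e^(−0.69/0.3) = 0.1003.
Trapped volume = 350.0 × 0.1003 = 35.105 mL.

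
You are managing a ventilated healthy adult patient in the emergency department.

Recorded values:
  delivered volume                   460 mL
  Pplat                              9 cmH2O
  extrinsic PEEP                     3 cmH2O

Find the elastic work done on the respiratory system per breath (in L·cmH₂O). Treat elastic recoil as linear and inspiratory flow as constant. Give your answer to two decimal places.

Elastic work ≈ ½ × (Pplat − PEEP) × Vt = 0.5 × (9 − 3) × 0.460 L = 0.5 × 6.0 × 0.460 = 1.38 L·cmH2O.

1.38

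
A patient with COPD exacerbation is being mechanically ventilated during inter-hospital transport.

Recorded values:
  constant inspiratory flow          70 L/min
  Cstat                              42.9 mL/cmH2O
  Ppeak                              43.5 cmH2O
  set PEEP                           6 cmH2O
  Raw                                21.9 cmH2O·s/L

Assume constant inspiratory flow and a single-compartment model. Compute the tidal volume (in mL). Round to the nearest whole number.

513

Flow: 70 L/min ÷ 60 = 1.1667 L/s.
Equation of motion (constant flow): PIP = Vt/C + R·V̇ + PEEP.
Vt/C = PIP − R·V̇ − PEEP = 43.5 − 25.551 − 6 = 11.949 cmH2O.
Vt = C × 11.949 = 42.9 × 11.949 = 512.61 mL.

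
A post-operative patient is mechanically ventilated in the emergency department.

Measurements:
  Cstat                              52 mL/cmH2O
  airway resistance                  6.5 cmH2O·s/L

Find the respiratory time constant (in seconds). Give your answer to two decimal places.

0.34

τ = R × C = 6.5 × 52 mL/cmH2O = 6.5 × 0.052 L/cmH2O = 0.338 s.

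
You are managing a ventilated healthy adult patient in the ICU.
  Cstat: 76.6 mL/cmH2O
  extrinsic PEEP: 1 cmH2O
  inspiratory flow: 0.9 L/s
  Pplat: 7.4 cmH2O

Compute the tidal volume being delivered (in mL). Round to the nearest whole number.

Vt = Cstat × (Pplat − PEEP) = 76.6 × (7.4 − 1) = 76.6 × 6.4 = 490.24 mL.

490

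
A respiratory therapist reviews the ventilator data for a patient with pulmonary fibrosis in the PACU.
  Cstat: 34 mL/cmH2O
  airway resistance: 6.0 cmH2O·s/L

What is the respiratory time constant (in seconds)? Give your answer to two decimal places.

τ = R × C = 6.0 × 34 mL/cmH2O = 6.0 × 0.034 L/cmH2O = 0.204 s.

0.20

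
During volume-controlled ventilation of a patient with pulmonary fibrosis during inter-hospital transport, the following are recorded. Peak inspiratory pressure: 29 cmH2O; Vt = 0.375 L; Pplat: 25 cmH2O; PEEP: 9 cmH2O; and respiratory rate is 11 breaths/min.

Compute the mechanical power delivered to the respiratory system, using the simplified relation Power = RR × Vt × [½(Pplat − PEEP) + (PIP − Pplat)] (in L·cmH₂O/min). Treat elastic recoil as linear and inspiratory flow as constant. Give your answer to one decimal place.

49.5

Per-breath work = Vt × [½(Pplat−PEEP) + (PIP−Pplat)] = 0.375 × [0.5×16.0 + 4.0] = 0.375 × 12.0 = 4.5 L·cmH2O.
Power = 11 × 4.5 = 49.5 L·cmH2O/min.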